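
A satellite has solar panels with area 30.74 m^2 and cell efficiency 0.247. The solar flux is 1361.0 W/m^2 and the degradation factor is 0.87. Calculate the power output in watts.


P = area * eta * S * degradation
P = 30.74 * 0.247 * 1361.0 * 0.87
P = 8990.3830 W

8990.3830 W


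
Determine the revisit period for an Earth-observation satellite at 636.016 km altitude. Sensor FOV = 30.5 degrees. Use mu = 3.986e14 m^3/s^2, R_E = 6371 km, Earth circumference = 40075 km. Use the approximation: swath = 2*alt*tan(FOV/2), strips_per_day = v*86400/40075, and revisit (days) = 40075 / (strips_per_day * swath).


swath = 2*636.016*tan(0.2661627) = 346.7957 km
v = sqrt(mu/r) = 7542.2703 m/s = 7.5423 km/s
strips/day = v*86400/40075 = 7.5423*86400/40075 = 16.2608
coverage/day = strips * swath = 16.2608 * 346.7957 = 5639.1811 km
revisit = 40075 / 5639.1811 = 7.1065 days

7.1065 days


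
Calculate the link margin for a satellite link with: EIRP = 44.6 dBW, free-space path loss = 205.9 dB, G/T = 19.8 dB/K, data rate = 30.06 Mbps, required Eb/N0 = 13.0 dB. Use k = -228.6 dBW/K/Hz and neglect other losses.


C/N0 = EIRP - FSPL + G/T - k = 44.6 - 205.9 + 19.8 - (-228.6)
C/N0 = 87.1000 dB-Hz
R_b = 30.06 Mbps = 3.006e+07 bps -> 10*log10(R_b) = 74.7799 dB-Hz
Eb/N0 = C/N0 - 10*log10(R_b) = 87.1000 - 74.7799 = 12.3201 dB
Margin = Eb/N0 - Eb/N0_req = 12.3201 - 13.0 = -0.6798898 dB (negative margin: link does not close)

-0.6799 dB


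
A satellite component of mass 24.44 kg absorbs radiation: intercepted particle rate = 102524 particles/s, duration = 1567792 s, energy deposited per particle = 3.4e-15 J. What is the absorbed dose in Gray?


Total energy deposited = rate * time * E_per
  = 102524 * 1567792 * 3.4e-15 = 5.4650344e-04 J
Dose = E_total / mass = 5.4650344e-04 / 24.44
Dose = 2.2361025e-05 Gy

2.2361e-05 Gy


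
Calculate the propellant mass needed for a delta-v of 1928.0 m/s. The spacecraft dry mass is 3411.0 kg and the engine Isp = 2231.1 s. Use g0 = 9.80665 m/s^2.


ve = Isp * g0 = 2231.1 * 9.80665 = 21879.616815 m/s
mass ratio = exp(dv/ve) = exp(1928.0/21879.616815) = 1.09211758
m_prop = m_dry * (mr - 1) = 3411.0 * (1.09211758 - 1)
m_prop = 314.2131 kg

314.2131 kg


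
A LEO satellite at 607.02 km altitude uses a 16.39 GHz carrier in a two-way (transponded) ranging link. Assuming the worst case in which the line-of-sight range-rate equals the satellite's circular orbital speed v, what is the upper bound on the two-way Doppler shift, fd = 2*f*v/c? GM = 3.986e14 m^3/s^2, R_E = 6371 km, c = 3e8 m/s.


r = 6.97802e+06 m
v = sqrt(mu/r) = 7557.9244 m/s (worst-case radial velocity)
f = 16.39 GHz = 1.639e+10 Hz
fd = 2*f*v/c = 2*1.639e+10*7557.9244/3.0e+08
fd = 825829.2038 Hz

825829.2038 Hz


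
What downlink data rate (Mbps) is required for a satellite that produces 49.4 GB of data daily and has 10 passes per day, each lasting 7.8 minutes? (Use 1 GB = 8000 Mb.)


total contact time = 10 * 7.8 * 60 = 4680.0000 s
data = 49.4 GB = 395200.0000 Mb
rate = 395200.0000 / 4680.0000 = 84.4444 Mbps

84.4444 Mbps


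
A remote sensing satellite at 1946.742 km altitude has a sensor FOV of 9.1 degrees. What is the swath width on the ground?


FOV = 9.1 deg = 0.158825 rad
swath = 2 * alt * tan(FOV/2) = 2 * 1946.742 * tan(0.07941248)
swath = 2 * 1946.742 * 0.07957984
swath = 309.8428 km

309.8428 km


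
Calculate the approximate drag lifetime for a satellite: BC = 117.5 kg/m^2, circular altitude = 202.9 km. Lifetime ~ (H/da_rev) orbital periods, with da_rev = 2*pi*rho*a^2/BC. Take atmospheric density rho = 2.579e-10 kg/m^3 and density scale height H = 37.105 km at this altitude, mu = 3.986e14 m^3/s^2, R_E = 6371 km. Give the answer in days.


a = R_E + alt = 6573.9000 km = 6.5739e+06 m
da_rev = 2*pi*rho*a^2/BC = 2*pi*2.579e-10*(6.5739e+06)^2/117.5 = 595.990766 m per revolution
N = H/da_rev = 37105.0000 m / 595.990766 m = 62.2577 revolutions
P = 2*pi*sqrt(a^3/mu) = 5304.5172 s
lifetime = N*P = 62.2577 * 5304.5172 = 330246.9128 s = 3.8223 days

3.8223 days


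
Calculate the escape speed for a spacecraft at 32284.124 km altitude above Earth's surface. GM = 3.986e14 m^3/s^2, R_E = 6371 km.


r = 6371.0 + 32284.124 = 38655.1240 km = 3.8655124e+07 m
v_esc = sqrt(2*mu/r) = sqrt(2*3.986e14 / 3.8655124e+07)
v_esc = 4541.2991 m/s = 4.5413 km/s

4.5413 km/s


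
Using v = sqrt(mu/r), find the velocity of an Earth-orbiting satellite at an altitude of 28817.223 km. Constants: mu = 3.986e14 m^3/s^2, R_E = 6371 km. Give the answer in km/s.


r = R_E + alt = 6371.0 + 28817.223 = 35188.2230 km = 3.5188223e+07 m
v = sqrt(mu/r) = sqrt(3.986e14 / 3.5188223e+07) = 3365.6580 m/s = 3.3657 km/s

3.3657 km/s


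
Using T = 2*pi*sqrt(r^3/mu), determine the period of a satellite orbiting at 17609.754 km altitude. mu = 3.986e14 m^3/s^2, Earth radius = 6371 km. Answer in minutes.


r = 23980.7540 km = 2.3980754e+07 m
T = 2*pi*sqrt(r^3/mu) = 2*pi*sqrt(1.379077e+22 / 3.986e14)
T = 36957.7456 s = 615.9624 min

615.9624 minutes


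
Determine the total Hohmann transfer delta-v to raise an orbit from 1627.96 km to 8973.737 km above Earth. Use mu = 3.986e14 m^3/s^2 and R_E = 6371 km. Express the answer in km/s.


r1 = 7998.9600 km = 7.99896e+06 m
r2 = 15344.7370 km = 1.5344737e+07 m
dv1 = sqrt(mu/r1)*(sqrt(2*r2/(r1+r2)) - 1) = 1034.8322 m/s
dv2 = sqrt(mu/r2)*(1 - sqrt(2*r1/(r1+r2))) = 877.4424 m/s
total dv = |dv1| + |dv2| = 1034.8322 + 877.4424 = 1912.2746 m/s = 1.9123 km/s

1.9123 km/s


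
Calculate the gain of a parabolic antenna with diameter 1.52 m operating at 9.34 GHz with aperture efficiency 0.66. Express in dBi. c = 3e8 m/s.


lambda = c/f = 3e8 / 9.34e+09 = 0.03211991 m
G = eta*(pi*D/lambda)^2 = 0.66*(pi*1.52/0.03211991)^2
G = 14587.5413 (linear)
G = 10*log10(14587.5413) = 41.6398 dBi

41.6398 dBi


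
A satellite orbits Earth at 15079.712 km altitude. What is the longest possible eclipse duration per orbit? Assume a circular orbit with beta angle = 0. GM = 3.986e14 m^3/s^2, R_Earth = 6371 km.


r = 21450.7120 km
T = 521.1018 min
Eclipse fraction = arcsin(R_E/r)/pi = arcsin(6371.0000/21450.7120)/pi
= arcsin(0.2970065)/pi = 0.09598829
Eclipse duration = 0.09598829 * 521.1018 = 50.0197 min

50.0197 minutes


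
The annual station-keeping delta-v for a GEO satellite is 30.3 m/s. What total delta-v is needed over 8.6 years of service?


dV = rate * years = 30.3 * 8.6
dV = 260.5800 m/s

260.5800 m/s


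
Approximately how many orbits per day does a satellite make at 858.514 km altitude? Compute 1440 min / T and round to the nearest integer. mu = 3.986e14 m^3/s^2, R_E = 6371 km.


r = 7.229514e+06 m
T = 2*pi*sqrt(r^3/mu) = 6117.5126 s = 101.9585 min
revs/day = 1440 / 101.9585 = 14.1234
Rounded: 14 revolutions per day

14 revolutions per day


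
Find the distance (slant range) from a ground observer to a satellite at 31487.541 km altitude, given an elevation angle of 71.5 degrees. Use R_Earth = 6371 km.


h = 31487.541 km, el = 71.5 deg
d = -R_E*sin(el) + sqrt((R_E*sin(el))^2 + 2*R_E*h + h^2)
d = -6371.0000*sin(1.2479) + sqrt((6371.0000*0.9483237)^2 + 2*6371.0000*31487.541 + 31487.541^2)
d = 31762.7598 km

31762.7598 km


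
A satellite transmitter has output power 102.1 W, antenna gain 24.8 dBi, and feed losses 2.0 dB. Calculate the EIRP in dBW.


Pt = 102.1 W = 20.0903 dBW
EIRP = Pt_dBW + Gt - losses = 20.0903 + 24.8 - 2.0 = 42.8903 dBW

42.8903 dBW


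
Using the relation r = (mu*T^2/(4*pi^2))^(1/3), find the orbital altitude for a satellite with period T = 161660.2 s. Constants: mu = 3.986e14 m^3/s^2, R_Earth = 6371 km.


T = 161660.2 s
r = (mu*T^2/(4*pi^2))^(1/3) = (3.986e14 * 161660.2^2 / (4*pi^2))^(1/3)
r = 6.4139848e+07 m = 64139.8481 km
alt = r - R_E = 64139.8481 - 6371 = 57768.8481 km

57768.8481 km


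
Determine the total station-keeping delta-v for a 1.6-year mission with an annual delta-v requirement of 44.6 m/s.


dV = rate * years = 44.6 * 1.6
dV = 71.3600 m/s

71.3600 m/s


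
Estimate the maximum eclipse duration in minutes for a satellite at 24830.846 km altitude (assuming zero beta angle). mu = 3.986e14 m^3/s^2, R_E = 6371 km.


r = 31201.8460 km
T = 914.1772 min
Eclipse fraction = arcsin(R_E/r)/pi = arcsin(6371.0000/31201.8460)/pi
= arcsin(0.2041866)/pi = 0.06545494
Eclipse duration = 0.06545494 * 914.1772 = 59.8374 min

59.8374 minutes


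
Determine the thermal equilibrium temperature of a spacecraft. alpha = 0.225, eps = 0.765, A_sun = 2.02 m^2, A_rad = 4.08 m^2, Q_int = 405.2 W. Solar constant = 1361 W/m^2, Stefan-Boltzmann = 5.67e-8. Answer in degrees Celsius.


Numerator = alpha*S*A_sun + Q_int = 0.225*1361*2.02 + 405.2 = 1023.7745 W
Denominator = eps*sigma*A_rad = 0.765*5.67e-8*4.08 = 1.7697204e-07 W/K^4
T^4 = 5.7849505e+09 K^4
T = 275.7877 K = 2.6377 C

2.6377 degrees Celsius


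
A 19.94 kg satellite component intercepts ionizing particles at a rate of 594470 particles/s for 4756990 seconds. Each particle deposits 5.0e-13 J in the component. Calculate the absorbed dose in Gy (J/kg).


Total energy deposited = rate * time * E_per
  = 594470 * 4756990 * 5.0e-13 = 1.4139 J
Dose = E_total / mass = 1.4139 / 19.94
Dose = 0.07090993 Gy

0.0709 Gy


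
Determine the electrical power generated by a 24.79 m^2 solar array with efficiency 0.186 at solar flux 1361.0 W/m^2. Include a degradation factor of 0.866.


P = area * eta * S * degradation
P = 24.79 * 0.186 * 1361.0 * 0.866
P = 5434.5738 W

5434.5738 W


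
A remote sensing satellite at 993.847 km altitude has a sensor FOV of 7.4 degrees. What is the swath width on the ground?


FOV = 7.4 deg = 0.1291544 rad
swath = 2 * alt * tan(FOV/2) = 2 * 993.847 * tan(0.06457718)
swath = 2 * 993.847 * 0.0646671
swath = 128.5384 km

128.5384 km


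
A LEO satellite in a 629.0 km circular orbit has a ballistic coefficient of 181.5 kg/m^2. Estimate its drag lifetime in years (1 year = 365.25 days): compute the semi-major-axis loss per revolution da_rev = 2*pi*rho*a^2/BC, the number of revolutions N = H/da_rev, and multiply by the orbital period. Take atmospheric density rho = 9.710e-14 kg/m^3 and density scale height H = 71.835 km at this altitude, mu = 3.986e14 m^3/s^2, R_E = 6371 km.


a = R_E + alt = 7000.0000 km = 7.0e+06 m
da_rev = 2*pi*rho*a^2/BC = 2*pi*9.710e-14*(7.0e+06)^2/181.5 = 0.164709462 m per revolution
N = H/da_rev = 71835.0000 m / 0.164709462 m = 436131.5924 revolutions
P = 2*pi*sqrt(a^3/mu) = 5828.5199 s
lifetime = N*P = 436131.5924 * 5828.5199 = 2.5420017e+09 s = 29421.3154 days
years = 29421.3154 / 365.25 = 80.5512 years

80.5512 years


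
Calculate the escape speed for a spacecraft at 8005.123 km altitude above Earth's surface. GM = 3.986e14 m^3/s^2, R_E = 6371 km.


r = 6371.0 + 8005.123 = 14376.1230 km = 1.4376123e+07 m
v_esc = sqrt(2*mu/r) = sqrt(2*3.986e14 / 1.4376123e+07)
v_esc = 7446.6811 m/s = 7.4467 km/s

7.4467 km/s


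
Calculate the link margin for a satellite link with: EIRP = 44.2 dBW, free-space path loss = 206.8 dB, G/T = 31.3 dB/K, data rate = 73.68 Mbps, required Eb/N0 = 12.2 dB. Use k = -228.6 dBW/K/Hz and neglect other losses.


C/N0 = EIRP - FSPL + G/T - k = 44.2 - 206.8 + 31.3 - (-228.6)
C/N0 = 97.3000 dB-Hz
R_b = 73.68 Mbps = 7.368e+07 bps -> 10*log10(R_b) = 78.6735 dB-Hz
Eb/N0 = C/N0 - 10*log10(R_b) = 97.3000 - 78.6735 = 18.6265 dB
Margin = Eb/N0 - Eb/N0_req = 18.6265 - 12.2 = 6.4265 dB (link closes)

6.4265 dB


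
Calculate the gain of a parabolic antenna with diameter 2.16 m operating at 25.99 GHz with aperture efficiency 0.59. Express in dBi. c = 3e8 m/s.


lambda = c/f = 3e8 / 2.599e+10 = 0.0115429 m
G = eta*(pi*D/lambda)^2 = 0.59*(pi*2.16/0.0115429)^2
G = 203905.6731 (linear)
G = 10*log10(203905.6731) = 53.0943 dBi

53.0943 dBi


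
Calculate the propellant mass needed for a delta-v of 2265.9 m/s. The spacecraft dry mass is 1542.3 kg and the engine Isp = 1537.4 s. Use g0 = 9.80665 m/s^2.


ve = Isp * g0 = 1537.4 * 9.80665 = 15076.743710 m/s
mass ratio = exp(dv/ve) = exp(2265.9/15076.743710) = 1.16217247
m_prop = m_dry * (mr - 1) = 1542.3 * (1.16217247 - 1)
m_prop = 250.1186 kg

250.1186 kg


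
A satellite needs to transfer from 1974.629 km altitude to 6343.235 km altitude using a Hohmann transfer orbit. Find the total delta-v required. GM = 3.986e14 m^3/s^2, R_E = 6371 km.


r1 = 8345.6290 km = 8.345629e+06 m
r2 = 12714.2350 km = 1.2714235e+07 m
dv1 = sqrt(mu/r1)*(sqrt(2*r2/(r1+r2)) - 1) = 683.0433 m/s
dv2 = sqrt(mu/r2)*(1 - sqrt(2*r1/(r1+r2))) = 614.4540 m/s
total dv = |dv1| + |dv2| = 683.0433 + 614.4540 = 1297.4972 m/s = 1.2975 km/s

1.2975 km/s


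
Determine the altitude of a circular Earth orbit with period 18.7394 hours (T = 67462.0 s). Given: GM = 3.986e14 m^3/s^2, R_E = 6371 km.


T = 67462.0 s
r = (mu*T^2/(4*pi^2))^(1/3) = (3.986e14 * 67462.0^2 / (4*pi^2))^(1/3)
r = 3.581778e+07 m = 35817.7797 km
alt = r - R_E = 35817.7797 - 6371 = 29446.7797 km

29446.7797 km


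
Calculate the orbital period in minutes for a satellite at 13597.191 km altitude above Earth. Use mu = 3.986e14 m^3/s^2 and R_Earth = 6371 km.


r = 19968.1910 km = 1.9968191e+07 m
T = 2*pi*sqrt(r^3/mu) = 2*pi*sqrt(7.9618899e+21 / 3.986e14)
T = 28081.4355 s = 468.0239 min

468.0239 minutes


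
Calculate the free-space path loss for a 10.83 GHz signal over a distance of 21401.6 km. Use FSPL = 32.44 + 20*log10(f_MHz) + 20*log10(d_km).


f = 10.83 GHz = 10830.0000 MHz
d = 21401.6 km
FSPL = 32.44 + 20*log10(10830.0000) + 20*log10(21401.6)
FSPL = 32.44 + 80.6926 + 86.6089
FSPL = 199.7415 dB

199.7415 dB


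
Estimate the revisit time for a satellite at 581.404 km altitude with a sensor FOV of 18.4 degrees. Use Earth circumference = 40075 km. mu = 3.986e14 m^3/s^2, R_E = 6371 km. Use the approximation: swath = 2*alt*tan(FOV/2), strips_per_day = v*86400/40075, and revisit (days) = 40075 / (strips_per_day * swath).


swath = 2*581.404*tan(0.1605703) = 188.3338 km
v = sqrt(mu/r) = 7571.8351 m/s = 7.5718 km/s
strips/day = v*86400/40075 = 7.5718*86400/40075 = 16.3246
coverage/day = strips * swath = 16.3246 * 188.3338 = 3074.4655 km
revisit = 40075 / 3074.4655 = 13.0348 days

13.0348 days


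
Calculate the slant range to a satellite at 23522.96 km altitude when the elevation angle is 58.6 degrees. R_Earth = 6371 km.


h = 23522.96 km, el = 58.6 deg
d = -R_E*sin(el) + sqrt((R_E*sin(el))^2 + 2*R_E*h + h^2)
d = -6371.0000*sin(1.0228) + sqrt((6371.0000*0.8535508)^2 + 2*6371.0000*23522.96 + 23522.96^2)
d = 24271.1299 km

24271.1299 km


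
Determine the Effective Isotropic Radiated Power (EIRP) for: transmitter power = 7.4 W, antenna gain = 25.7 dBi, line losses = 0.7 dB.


Pt = 7.4 W = 8.6923 dBW
EIRP = Pt_dBW + Gt - losses = 8.6923 + 25.7 - 0.7 = 33.6923 dBW

33.6923 dBW


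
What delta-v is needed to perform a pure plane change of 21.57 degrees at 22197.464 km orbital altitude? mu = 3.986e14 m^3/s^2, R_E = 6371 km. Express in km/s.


r = 28568.4640 km = 2.8568464e+07 m
V = sqrt(mu/r) = 3735.2975 m/s
di = 21.57 deg = 0.3764675 rad
dV = 2*V*sin(di/2) = 2*3735.2975*sin(0.1882338)
dV = 1397.9287 m/s = 1.3979 km/s

1.3979 km/s


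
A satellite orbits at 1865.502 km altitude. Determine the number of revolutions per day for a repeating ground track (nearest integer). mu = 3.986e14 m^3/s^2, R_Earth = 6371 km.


r = 8.236502e+06 m
T = 2*pi*sqrt(r^3/mu) = 7439.1863 s = 123.9864 min
revs/day = 1440 / 123.9864 = 11.6142
Rounded: 12 revolutions per day

12 revolutions per day


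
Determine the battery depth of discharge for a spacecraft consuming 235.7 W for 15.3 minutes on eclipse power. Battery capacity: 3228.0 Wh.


E_used = P * t / 60 = 235.7 * 15.3 / 60 = 60.1035 Wh
DOD = E_used / E_total * 100 = 60.1035 / 3228.0 * 100
DOD = 1.8619 %

1.8619 %


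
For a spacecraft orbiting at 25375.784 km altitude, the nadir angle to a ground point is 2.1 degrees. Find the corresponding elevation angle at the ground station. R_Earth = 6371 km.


r = R_E + alt = 31746.7840 km
Law of sines in the satellite / Earth-center / ground-point triangle:
  sin(nadir)/R_E = sin(90 + el)/r  =>  cos(el) = (r/R_E)*sin(nadir)
cos(el) = (31746.7840 / 6371.0000) * sin(2.1 deg) = 0.1825961
el = arccos(0.1825961) = 79.4790 deg
(Earth-central angle = 90 - nadir - el = 8.4210 deg)

79.4790 degrees


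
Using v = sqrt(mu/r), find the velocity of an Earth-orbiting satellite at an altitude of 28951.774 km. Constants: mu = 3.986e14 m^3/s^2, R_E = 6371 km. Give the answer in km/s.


r = R_E + alt = 6371.0 + 28951.774 = 35322.7740 km = 3.5322774e+07 m
v = sqrt(mu/r) = sqrt(3.986e14 / 3.5322774e+07) = 3359.2416 m/s = 3.3592 km/s

3.3592 km/s


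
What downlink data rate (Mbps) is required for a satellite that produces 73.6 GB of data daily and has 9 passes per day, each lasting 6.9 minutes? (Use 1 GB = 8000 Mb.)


total contact time = 9 * 6.9 * 60 = 3726.0000 s
data = 73.6 GB = 588800.0000 Mb
rate = 588800.0000 / 3726.0000 = 158.0247 Mbps

158.0247 Mbps


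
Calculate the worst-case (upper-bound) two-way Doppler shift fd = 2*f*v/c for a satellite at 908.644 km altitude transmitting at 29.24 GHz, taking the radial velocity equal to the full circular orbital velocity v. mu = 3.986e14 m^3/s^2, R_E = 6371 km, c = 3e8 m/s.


r = 7.279644e+06 m
v = sqrt(mu/r) = 7399.6909 m/s (worst-case radial velocity)
f = 29.24 GHz = 2.924e+10 Hz
fd = 2*f*v/c = 2*2.924e+10*7399.6909/3.0e+08
fd = 1.4424464e+06 Hz

1.4424e+06 Hz


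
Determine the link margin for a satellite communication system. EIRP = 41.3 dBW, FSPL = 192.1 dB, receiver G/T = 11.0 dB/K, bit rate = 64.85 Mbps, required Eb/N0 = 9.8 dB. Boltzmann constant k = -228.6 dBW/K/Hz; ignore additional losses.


C/N0 = EIRP - FSPL + G/T - k = 41.3 - 192.1 + 11.0 - (-228.6)
C/N0 = 88.8000 dB-Hz
R_b = 64.85 Mbps = 6.485e+07 bps -> 10*log10(R_b) = 78.1191 dB-Hz
Eb/N0 = C/N0 - 10*log10(R_b) = 88.8000 - 78.1191 = 10.6809 dB
Margin = Eb/N0 - Eb/N0_req = 10.6809 - 9.8 = 0.8809002 dB (link closes)

0.8809 dB


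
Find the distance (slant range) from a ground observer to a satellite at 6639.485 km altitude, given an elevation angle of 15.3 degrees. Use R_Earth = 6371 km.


h = 6639.485 km, el = 15.3 deg
d = -R_E*sin(el) + sqrt((R_E*sin(el))^2 + 2*R_E*h + h^2)
d = -6371.0000*sin(0.2670354) + sqrt((6371.0000*0.263873)^2 + 2*6371.0000*6639.485 + 6639.485^2)
d = 9786.6150 km

9786.6150 km


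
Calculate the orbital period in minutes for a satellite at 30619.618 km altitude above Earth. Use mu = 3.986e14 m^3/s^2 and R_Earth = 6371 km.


r = 36990.6180 km = 3.6990618e+07 m
T = 2*pi*sqrt(r^3/mu) = 2*pi*sqrt(5.0614478e+22 / 3.986e14)
T = 70802.5015 s = 1180.0417 min

1180.0417 minutes


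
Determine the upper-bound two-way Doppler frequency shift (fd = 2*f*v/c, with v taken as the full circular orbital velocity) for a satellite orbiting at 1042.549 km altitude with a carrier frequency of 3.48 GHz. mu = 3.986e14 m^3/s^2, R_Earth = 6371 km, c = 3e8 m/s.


r = 7.413549e+06 m
v = sqrt(mu/r) = 7332.5590 m/s (worst-case radial velocity)
f = 3.48 GHz = 3.48e+09 Hz
fd = 2*f*v/c = 2*3.48e+09*7332.5590/3.0e+08
fd = 170115.3687 Hz

170115.3687 Hz


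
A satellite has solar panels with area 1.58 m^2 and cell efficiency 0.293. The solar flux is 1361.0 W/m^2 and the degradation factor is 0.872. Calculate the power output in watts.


P = area * eta * S * degradation
P = 1.58 * 0.293 * 1361.0 * 0.872
P = 549.4135 W

549.4135 W


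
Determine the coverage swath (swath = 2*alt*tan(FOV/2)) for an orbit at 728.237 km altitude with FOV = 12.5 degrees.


FOV = 12.5 deg = 0.2181662 rad
swath = 2 * alt * tan(FOV/2) = 2 * 728.237 * tan(0.1090831)
swath = 2 * 728.237 * 0.1095178
swath = 159.5098 km

159.5098 km


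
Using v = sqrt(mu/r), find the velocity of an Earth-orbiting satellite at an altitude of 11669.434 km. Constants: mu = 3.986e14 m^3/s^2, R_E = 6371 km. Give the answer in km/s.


r = R_E + alt = 6371.0 + 11669.434 = 18040.4340 km = 1.8040434e+07 m
v = sqrt(mu/r) = sqrt(3.986e14 / 1.8040434e+07) = 4700.5119 m/s = 4.7005 km/s

4.7005 km/s


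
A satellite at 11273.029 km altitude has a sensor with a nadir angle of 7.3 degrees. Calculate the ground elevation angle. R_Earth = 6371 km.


r = R_E + alt = 17644.0290 km
Law of sines in the satellite / Earth-center / ground-point triangle:
  sin(nadir)/R_E = sin(90 + el)/r  =>  cos(el) = (r/R_E)*sin(nadir)
cos(el) = (17644.0290 / 6371.0000) * sin(7.3 deg) = 0.3518963
el = arccos(0.3518963) = 69.3967 deg
(Earth-central angle = 90 - nadir - el = 13.3033 deg)

69.3967 degrees


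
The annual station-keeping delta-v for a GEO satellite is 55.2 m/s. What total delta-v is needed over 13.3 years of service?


dV = rate * years = 55.2 * 13.3
dV = 734.1600 m/s

734.1600 m/s


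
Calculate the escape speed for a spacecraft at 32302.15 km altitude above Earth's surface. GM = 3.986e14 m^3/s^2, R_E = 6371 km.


r = 6371.0 + 32302.15 = 38673.1500 km = 3.867315e+07 m
v_esc = sqrt(2*mu/r) = sqrt(2*3.986e14 / 3.867315e+07)
v_esc = 4540.2406 m/s = 4.5402 km/s

4.5402 km/s


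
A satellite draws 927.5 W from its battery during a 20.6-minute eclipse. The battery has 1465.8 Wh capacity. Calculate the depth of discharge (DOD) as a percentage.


E_used = P * t / 60 = 927.5 * 20.6 / 60 = 318.4417 Wh
DOD = E_used / E_total * 100 = 318.4417 / 1465.8 * 100
DOD = 21.7248 %

21.7248 %


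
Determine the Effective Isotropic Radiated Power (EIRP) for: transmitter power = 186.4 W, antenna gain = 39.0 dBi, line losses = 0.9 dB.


Pt = 186.4 W = 22.7045 dBW
EIRP = Pt_dBW + Gt - losses = 22.7045 + 39.0 - 0.9 = 60.8045 dBW

60.8045 dBW


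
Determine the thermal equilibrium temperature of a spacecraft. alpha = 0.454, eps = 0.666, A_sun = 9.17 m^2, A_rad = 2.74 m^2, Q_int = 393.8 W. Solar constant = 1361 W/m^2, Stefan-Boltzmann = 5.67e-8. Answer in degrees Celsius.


Numerator = alpha*S*A_sun + Q_int = 0.454*1361*9.17 + 393.8 = 6059.8880 W
Denominator = eps*sigma*A_rad = 0.666*5.67e-8*2.74 = 1.0346843e-07 W/K^4
T^4 = 5.8567508e+10 K^4
T = 491.9423 K = 218.7923 C

218.7923 degrees Celsius


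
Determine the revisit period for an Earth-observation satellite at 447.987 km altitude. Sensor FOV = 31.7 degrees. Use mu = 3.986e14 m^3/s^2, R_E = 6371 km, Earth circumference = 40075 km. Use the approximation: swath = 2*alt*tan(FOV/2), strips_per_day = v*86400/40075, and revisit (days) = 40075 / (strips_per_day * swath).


swath = 2*447.987*tan(0.2766347) = 254.3798 km
v = sqrt(mu/r) = 7645.5497 m/s = 7.6455 km/s
strips/day = v*86400/40075 = 7.6455*86400/40075 = 16.4835
coverage/day = strips * swath = 16.4835 * 254.3798 = 4193.0644 km
revisit = 40075 / 4193.0644 = 9.5574 days

9.5574 days


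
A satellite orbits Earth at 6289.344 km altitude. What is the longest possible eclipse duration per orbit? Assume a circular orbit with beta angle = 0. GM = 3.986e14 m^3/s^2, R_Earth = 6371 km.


r = 12660.3440 km
T = 236.2807 min
Eclipse fraction = arcsin(R_E/r)/pi = arcsin(6371.0000/12660.3440)/pi
= arcsin(0.5032249)/pi = 0.1678533
Eclipse duration = 0.1678533 * 236.2807 = 39.6605 min

39.6605 minutes


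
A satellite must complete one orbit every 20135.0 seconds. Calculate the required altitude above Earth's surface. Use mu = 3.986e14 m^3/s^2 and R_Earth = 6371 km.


T = 20135.0 s
r = (mu*T^2/(4*pi^2))^(1/3) = (3.986e14 * 20135.0^2 / (4*pi^2))^(1/3)
r = 1.5996573e+07 m = 15996.5726 km
alt = r - R_E = 15996.5726 - 6371 = 9625.5726 km

9625.5726 km


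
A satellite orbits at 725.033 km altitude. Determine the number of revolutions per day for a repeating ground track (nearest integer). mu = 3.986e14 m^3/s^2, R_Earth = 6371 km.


r = 7.096033e+06 m
T = 2*pi*sqrt(r^3/mu) = 5948.8725 s = 99.1479 min
revs/day = 1440 / 99.1479 = 14.5238
Rounded: 15 revolutions per day

15 revolutions per day


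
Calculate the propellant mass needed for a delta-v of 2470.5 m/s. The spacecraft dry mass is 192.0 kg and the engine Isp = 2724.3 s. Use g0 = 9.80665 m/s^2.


ve = Isp * g0 = 2724.3 * 9.80665 = 26716.256595 m/s
mass ratio = exp(dv/ve) = exp(2470.5/26716.256595) = 1.09688220
m_prop = m_dry * (mr - 1) = 192.0 * (1.09688220 - 1)
m_prop = 18.6014 kg

18.6014 kg


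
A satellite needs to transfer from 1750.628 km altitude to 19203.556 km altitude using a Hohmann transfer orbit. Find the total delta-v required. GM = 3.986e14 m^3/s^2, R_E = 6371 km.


r1 = 8121.6280 km = 8.121628e+06 m
r2 = 25574.5560 km = 2.5574556e+07 m
dv1 = sqrt(mu/r1)*(sqrt(2*r2/(r1+r2)) - 1) = 1625.6631 m/s
dv2 = sqrt(mu/r2)*(1 - sqrt(2*r1/(r1+r2))) = 1206.8749 m/s
total dv = |dv1| + |dv2| = 1625.6631 + 1206.8749 = 2832.5381 m/s = 2.8325 km/s

2.8325 km/s


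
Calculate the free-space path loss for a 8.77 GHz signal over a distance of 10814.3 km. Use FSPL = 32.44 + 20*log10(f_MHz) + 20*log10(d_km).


f = 8.77 GHz = 8770.0000 MHz
d = 10814.3 km
FSPL = 32.44 + 20*log10(8770.0000) + 20*log10(10814.3)
FSPL = 32.44 + 78.8600 + 80.6800
FSPL = 191.9800 dB

191.9800 dB


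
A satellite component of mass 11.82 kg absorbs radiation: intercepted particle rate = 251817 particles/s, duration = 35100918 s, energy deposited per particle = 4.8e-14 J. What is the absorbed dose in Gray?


Total energy deposited = rate * time * E_per
  = 251817 * 35100918 * 4.8e-14 = 0.4242724 J
Dose = E_total / mass = 0.4242724 / 11.82
Dose = 0.03589445 Gy

0.0359 Gy


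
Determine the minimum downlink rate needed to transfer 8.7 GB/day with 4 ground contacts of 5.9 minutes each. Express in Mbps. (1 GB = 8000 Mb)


total contact time = 4 * 5.9 * 60 = 1416.0000 s
data = 8.7 GB = 69600.0000 Mb
rate = 69600.0000 / 1416.0000 = 49.1525 Mbps

49.1525 Mbps


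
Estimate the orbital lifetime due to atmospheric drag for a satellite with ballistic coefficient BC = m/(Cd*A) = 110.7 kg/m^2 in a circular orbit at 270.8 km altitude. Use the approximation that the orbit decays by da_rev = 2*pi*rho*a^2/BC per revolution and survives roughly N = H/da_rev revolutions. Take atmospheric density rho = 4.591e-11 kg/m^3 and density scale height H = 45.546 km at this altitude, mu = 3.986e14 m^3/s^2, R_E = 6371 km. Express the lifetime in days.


a = R_E + alt = 6641.8000 km = 6.6418e+06 m
da_rev = 2*pi*rho*a^2/BC = 2*pi*4.591e-11*(6.6418e+06)^2/110.7 = 114.950570 m per revolution
N = H/da_rev = 45546.0000 m / 114.950570 m = 396.2225 revolutions
P = 2*pi*sqrt(a^3/mu) = 5386.9124 s
lifetime = N*P = 396.2225 * 5386.9124 = 2.1344158e+06 s = 24.7039 days

24.7039 days


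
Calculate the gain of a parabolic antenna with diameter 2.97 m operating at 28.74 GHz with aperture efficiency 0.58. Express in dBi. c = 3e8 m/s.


lambda = c/f = 3e8 / 2.874e+10 = 0.01043841 m
G = eta*(pi*D/lambda)^2 = 0.58*(pi*2.97/0.01043841)^2
G = 463416.6738 (linear)
G = 10*log10(463416.6738) = 56.6597 dBi

56.6597 dBi


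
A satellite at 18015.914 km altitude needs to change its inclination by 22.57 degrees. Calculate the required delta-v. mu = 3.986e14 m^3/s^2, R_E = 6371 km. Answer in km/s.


r = 24386.9140 km = 2.4386914e+07 m
V = sqrt(mu/r) = 4042.8742 m/s
di = 22.57 deg = 0.3939208 rad
dV = 2*V*sin(di/2) = 2*4042.8742*sin(0.1969604)
dV = 1582.2953 m/s = 1.5823 km/s

1.5823 km/s


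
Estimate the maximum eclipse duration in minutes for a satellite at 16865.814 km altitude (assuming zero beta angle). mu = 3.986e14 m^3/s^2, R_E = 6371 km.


r = 23236.8140 km
T = 587.5230 min
Eclipse fraction = arcsin(R_E/r)/pi = arcsin(6371.0000/23236.8140)/pi
= arcsin(0.274177)/pi = 0.08840542
Eclipse duration = 0.08840542 * 587.5230 = 51.9402 min

51.9402 minutes


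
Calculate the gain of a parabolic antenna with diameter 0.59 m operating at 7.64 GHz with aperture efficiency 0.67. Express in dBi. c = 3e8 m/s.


lambda = c/f = 3e8 / 7.64e+09 = 0.03926702 m
G = eta*(pi*D/lambda)^2 = 0.67*(pi*0.59/0.03926702)^2
G = 1492.8727 (linear)
G = 10*log10(1492.8727) = 31.7402 dBi

31.7402 dBi


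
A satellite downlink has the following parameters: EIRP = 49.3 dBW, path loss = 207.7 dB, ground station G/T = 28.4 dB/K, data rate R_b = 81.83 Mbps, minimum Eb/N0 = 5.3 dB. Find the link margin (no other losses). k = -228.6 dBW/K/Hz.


C/N0 = EIRP - FSPL + G/T - k = 49.3 - 207.7 + 28.4 - (-228.6)
C/N0 = 98.6000 dB-Hz
R_b = 81.83 Mbps = 8.183e+07 bps -> 10*log10(R_b) = 79.1291 dB-Hz
Eb/N0 = C/N0 - 10*log10(R_b) = 98.6000 - 79.1291 = 19.4709 dB
Margin = Eb/N0 - Eb/N0_req = 19.4709 - 5.3 = 14.1709 dB (link closes)

14.1709 dB


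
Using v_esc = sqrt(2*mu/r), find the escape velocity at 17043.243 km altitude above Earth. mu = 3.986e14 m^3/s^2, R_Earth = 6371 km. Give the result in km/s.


r = 6371.0 + 17043.243 = 23414.2430 km = 2.3414243e+07 m
v_esc = sqrt(2*mu/r) = sqrt(2*3.986e14 / 2.3414243e+07)
v_esc = 5835.0366 m/s = 5.8350 km/s

5.8350 km/s


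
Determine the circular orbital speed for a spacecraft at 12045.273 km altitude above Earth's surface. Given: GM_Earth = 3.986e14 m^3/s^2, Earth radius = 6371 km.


r = R_E + alt = 6371.0 + 12045.273 = 18416.2730 km = 1.8416273e+07 m
v = sqrt(mu/r) = sqrt(3.986e14 / 1.8416273e+07) = 4652.3007 m/s = 4.6523 km/s

4.6523 km/s


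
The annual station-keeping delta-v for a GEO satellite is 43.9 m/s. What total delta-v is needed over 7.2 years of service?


dV = rate * years = 43.9 * 7.2
dV = 316.0800 m/s

316.0800 m/s


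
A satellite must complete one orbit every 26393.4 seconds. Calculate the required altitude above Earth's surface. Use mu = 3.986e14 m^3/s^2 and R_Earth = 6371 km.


T = 26393.4 s
r = (mu*T^2/(4*pi^2))^(1/3) = (3.986e14 * 26393.4^2 / (4*pi^2))^(1/3)
r = 1.9159731e+07 m = 19159.7312 km
alt = r - R_E = 19159.7312 - 6371 = 12788.7312 km

12788.7312 km


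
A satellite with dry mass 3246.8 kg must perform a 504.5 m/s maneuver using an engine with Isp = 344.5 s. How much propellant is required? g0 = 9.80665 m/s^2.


ve = Isp * g0 = 344.5 * 9.80665 = 3378.390925 m/s
mass ratio = exp(dv/ve) = exp(504.5/3378.390925) = 1.16105775
m_prop = m_dry * (mr - 1) = 3246.8 * (1.16105775 - 1)
m_prop = 522.9223 kg

522.9223 kg


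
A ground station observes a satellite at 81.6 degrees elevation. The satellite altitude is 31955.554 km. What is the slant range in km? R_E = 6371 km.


h = 31955.554 km, el = 81.6 deg
d = -R_E*sin(el) + sqrt((R_E*sin(el))^2 + 2*R_E*h + h^2)
d = -6371.0000*sin(1.4242) + sqrt((6371.0000*0.9892723)^2 + 2*6371.0000*31955.554 + 31955.554^2)
d = 32012.5981 km

32012.5981 km


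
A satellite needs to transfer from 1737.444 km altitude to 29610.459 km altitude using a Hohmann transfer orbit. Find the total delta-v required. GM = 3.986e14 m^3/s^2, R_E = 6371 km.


r1 = 8108.4440 km = 8.108444e+06 m
r2 = 35981.4590 km = 3.5981459e+07 m
dv1 = sqrt(mu/r1)*(sqrt(2*r2/(r1+r2)) - 1) = 1946.1347 m/s
dv2 = sqrt(mu/r2)*(1 - sqrt(2*r1/(r1+r2))) = 1309.7838 m/s
total dv = |dv1| + |dv2| = 1946.1347 + 1309.7838 = 3255.9185 m/s = 3.2559 km/s

3.2559 km/s


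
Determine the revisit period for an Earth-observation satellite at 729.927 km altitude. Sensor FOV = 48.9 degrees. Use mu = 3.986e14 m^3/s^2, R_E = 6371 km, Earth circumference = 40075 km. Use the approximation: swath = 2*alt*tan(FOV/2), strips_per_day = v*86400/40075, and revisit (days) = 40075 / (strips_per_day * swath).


swath = 2*729.927*tan(0.426733) = 663.7559 km
v = sqrt(mu/r) = 7492.2304 m/s = 7.4922 km/s
strips/day = v*86400/40075 = 7.4922*86400/40075 = 16.1529
coverage/day = strips * swath = 16.1529 * 663.7559 = 10721.6025 km
revisit = 40075 / 10721.6025 = 3.7378 days

3.7378 days


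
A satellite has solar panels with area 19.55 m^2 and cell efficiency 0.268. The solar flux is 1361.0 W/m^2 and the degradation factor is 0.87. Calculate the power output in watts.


P = area * eta * S * degradation
P = 19.55 * 0.268 * 1361.0 * 0.87
P = 6203.8164 W

6203.8164 W


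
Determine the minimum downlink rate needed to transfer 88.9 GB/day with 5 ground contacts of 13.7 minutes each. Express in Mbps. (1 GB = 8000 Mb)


total contact time = 5 * 13.7 * 60 = 4110.0000 s
data = 88.9 GB = 711200.0000 Mb
rate = 711200.0000 / 4110.0000 = 173.0414 Mbps

173.0414 Mbps


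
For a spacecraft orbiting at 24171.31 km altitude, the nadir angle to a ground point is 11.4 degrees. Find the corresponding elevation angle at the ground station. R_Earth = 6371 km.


r = R_E + alt = 30542.3100 km
Law of sines in the satellite / Earth-center / ground-point triangle:
  sin(nadir)/R_E = sin(90 + el)/r  =>  cos(el) = (r/R_E)*sin(nadir)
cos(el) = (30542.3100 / 6371.0000) * sin(11.4 deg) = 0.9475611
el = arccos(0.9475611) = 18.6372 deg
(Earth-central angle = 90 - nadir - el = 59.9628 deg)

18.6372 degrees


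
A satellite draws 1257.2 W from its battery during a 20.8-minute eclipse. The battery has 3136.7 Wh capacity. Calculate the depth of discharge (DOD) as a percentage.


E_used = P * t / 60 = 1257.2 * 20.8 / 60 = 435.8293 Wh
DOD = E_used / E_total * 100 = 435.8293 / 3136.7 * 100
DOD = 13.8945 %

13.8945 %


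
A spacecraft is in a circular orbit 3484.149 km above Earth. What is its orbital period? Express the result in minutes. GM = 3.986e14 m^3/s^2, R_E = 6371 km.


r = 9855.1490 km = 9.855149e+06 m
T = 2*pi*sqrt(r^3/mu) = 2*pi*sqrt(9.5717112e+20 / 3.986e14)
T = 9736.5705 s = 162.2762 min

162.2762 minutes


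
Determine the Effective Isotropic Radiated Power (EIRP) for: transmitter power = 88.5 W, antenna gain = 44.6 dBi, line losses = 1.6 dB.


Pt = 88.5 W = 19.4694 dBW
EIRP = Pt_dBW + Gt - losses = 19.4694 + 44.6 - 1.6 = 62.4694 dBW

62.4694 dBW


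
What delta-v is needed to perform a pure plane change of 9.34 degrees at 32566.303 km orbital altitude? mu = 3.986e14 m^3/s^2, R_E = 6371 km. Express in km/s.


r = 38937.3030 km = 3.8937303e+07 m
V = sqrt(mu/r) = 3199.5265 m/s
di = 9.34 deg = 0.1630138 rad
dV = 2*V*sin(di/2) = 2*3199.5265*sin(0.08150688)
dV = 520.9895 m/s = 0.5209895 km/s

0.5210 km/s


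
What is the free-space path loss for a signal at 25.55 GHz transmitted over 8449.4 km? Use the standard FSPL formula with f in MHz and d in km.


f = 25.55 GHz = 25550.0000 MHz
d = 8449.4 km
FSPL = 32.44 + 20*log10(25550.0000) + 20*log10(8449.4)
FSPL = 32.44 + 88.1478 + 78.5365
FSPL = 199.1243 dB

199.1243 dB


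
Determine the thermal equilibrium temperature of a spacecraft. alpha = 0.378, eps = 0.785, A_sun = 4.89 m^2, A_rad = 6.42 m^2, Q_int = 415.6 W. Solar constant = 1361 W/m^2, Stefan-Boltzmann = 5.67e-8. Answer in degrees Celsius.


Numerator = alpha*S*A_sun + Q_int = 0.378*1361*4.89 + 415.6 = 2931.2996 W
Denominator = eps*sigma*A_rad = 0.785*5.67e-8*6.42 = 2.8575099e-07 W/K^4
T^4 = 1.0258231e+10 K^4
T = 318.2498 K = 45.0998 C

45.0998 degrees Celsius


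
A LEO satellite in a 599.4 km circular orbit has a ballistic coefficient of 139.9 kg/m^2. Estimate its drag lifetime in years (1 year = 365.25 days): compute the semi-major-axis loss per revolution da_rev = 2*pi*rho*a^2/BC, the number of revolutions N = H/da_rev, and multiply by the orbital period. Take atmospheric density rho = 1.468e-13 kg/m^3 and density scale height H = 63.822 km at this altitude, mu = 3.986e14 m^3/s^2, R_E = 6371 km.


a = R_E + alt = 6970.4000 km = 6.9704e+06 m
da_rev = 2*pi*rho*a^2/BC = 2*pi*1.468e-13*(6.9704e+06)^2/139.9 = 0.320334424 m per revolution
N = H/da_rev = 63822.0000 m / 0.320334424 m = 199235.5340 revolutions
P = 2*pi*sqrt(a^3/mu) = 5791.5895 s
lifetime = N*P = 199235.5340 * 5791.5895 = 1.1538904e+09 s = 13355.2133 days
years = 13355.2133 / 365.25 = 36.5646 years

36.5646 years


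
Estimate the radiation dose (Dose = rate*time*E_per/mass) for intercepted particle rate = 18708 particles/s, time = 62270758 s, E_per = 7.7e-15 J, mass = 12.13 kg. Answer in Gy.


Total energy deposited = rate * time * E_per
  = 18708 * 62270758 * 7.7e-15 = 0.008970202 J
Dose = E_total / mass = 0.008970202 / 12.13
Dose = 7.3950555e-04 Gy

7.3951e-04 Gy


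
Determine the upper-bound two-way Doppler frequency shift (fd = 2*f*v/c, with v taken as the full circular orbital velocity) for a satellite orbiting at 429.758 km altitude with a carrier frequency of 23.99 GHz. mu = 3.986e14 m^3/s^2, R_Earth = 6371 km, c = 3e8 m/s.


r = 6.800758e+06 m
v = sqrt(mu/r) = 7655.7896 m/s (worst-case radial velocity)
f = 23.99 GHz = 2.399e+10 Hz
fd = 2*f*v/c = 2*2.399e+10*7655.7896/3.0e+08
fd = 1.2244159e+06 Hz

1.2244e+06 Hz


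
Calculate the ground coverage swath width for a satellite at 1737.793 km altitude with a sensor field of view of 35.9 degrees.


FOV = 35.9 deg = 0.6265732 rad
swath = 2 * alt * tan(FOV/2) = 2 * 1737.793 * tan(0.3132866)
swath = 2 * 1737.793 * 0.3239552
swath = 1125.9341 km

1125.9341 km


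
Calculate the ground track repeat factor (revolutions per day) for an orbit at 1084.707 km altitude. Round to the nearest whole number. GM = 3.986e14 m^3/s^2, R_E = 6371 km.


r = 7.455707e+06 m
T = 2*pi*sqrt(r^3/mu) = 6406.8487 s = 106.7808 min
revs/day = 1440 / 106.7808 = 13.4856
Rounded: 13 revolutions per day

13 revolutions per day


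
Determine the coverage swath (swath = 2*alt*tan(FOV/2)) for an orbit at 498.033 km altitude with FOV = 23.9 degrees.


FOV = 23.9 deg = 0.4171337 rad
swath = 2 * alt * tan(FOV/2) = 2 * 498.033 * tan(0.2085668)
swath = 2 * 498.033 * 0.2116446
swath = 210.8120 km

210.8120 km


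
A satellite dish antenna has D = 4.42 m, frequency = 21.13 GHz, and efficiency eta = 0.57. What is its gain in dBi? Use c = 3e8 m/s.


lambda = c/f = 3e8 / 2.113e+10 = 0.01419782 m
G = eta*(pi*D/lambda)^2 = 0.57*(pi*4.42/0.01419782)^2
G = 545224.8283 (linear)
G = 10*log10(545224.8283) = 57.3658 dBi

57.3658 dBi


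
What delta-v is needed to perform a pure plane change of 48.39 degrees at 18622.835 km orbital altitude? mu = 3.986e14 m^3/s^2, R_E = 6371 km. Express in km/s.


r = 24993.8350 km = 2.4993835e+07 m
V = sqrt(mu/r) = 3993.4863 m/s
di = 48.39 deg = 0.8445648 rad
dV = 2*V*sin(di/2) = 2*3993.4863*sin(0.4222824)
dV = 3273.4083 m/s = 3.2734 km/s

3.2734 km/s


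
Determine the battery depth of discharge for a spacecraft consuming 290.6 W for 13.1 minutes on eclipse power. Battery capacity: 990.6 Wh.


E_used = P * t / 60 = 290.6 * 13.1 / 60 = 63.4477 Wh
DOD = E_used / E_total * 100 = 63.4477 / 990.6 * 100
DOD = 6.4050 %

6.4050 %


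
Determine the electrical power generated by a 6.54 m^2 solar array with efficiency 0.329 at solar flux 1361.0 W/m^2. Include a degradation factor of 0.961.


P = area * eta * S * degradation
P = 6.54 * 0.329 * 1361.0 * 0.961
P = 2814.2013 W

2814.2013 W


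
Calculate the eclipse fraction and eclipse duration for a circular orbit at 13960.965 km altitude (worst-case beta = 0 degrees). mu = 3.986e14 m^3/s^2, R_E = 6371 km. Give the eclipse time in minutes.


r = 20331.9650 km
T = 480.8715 min
Eclipse fraction = arcsin(R_E/r)/pi = arcsin(6371.0000/20331.9650)/pi
= arcsin(0.313349)/pi = 0.1014509
Eclipse duration = 0.1014509 * 480.8715 = 48.7849 min

48.7849 minutes


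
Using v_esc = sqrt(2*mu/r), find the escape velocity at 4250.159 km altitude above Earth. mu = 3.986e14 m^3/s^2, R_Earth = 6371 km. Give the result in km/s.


r = 6371.0 + 4250.159 = 10621.1590 km = 1.0621159e+07 m
v_esc = sqrt(2*mu/r) = sqrt(2*3.986e14 / 1.0621159e+07)
v_esc = 8663.5860 m/s = 8.6636 km/s

8.6636 km/s


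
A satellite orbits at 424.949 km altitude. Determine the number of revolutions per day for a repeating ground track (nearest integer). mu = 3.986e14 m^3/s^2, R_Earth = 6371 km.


r = 6.795949e+06 m
T = 2*pi*sqrt(r^3/mu) = 5575.5330 s = 92.9255 min
revs/day = 1440 / 92.9255 = 15.4963
Rounded: 15 revolutions per day

15 revolutions per day


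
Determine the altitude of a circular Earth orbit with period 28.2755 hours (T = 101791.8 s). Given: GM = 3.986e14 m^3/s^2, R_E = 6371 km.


T = 101791.8 s
r = (mu*T^2/(4*pi^2))^(1/3) = (3.986e14 * 101791.8^2 / (4*pi^2))^(1/3)
r = 4.7119541e+07 m = 47119.5407 km
alt = r - R_E = 47119.5407 - 6371 = 40748.5407 km

40748.5407 km


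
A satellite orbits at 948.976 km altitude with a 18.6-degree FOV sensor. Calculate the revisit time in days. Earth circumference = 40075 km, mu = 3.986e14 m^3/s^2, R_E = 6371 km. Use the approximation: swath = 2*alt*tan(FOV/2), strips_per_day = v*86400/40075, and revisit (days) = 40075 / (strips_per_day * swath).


swath = 2*948.976*tan(0.1623156) = 310.8016 km
v = sqrt(mu/r) = 7379.2771 m/s = 7.3793 km/s
strips/day = v*86400/40075 = 7.3793*86400/40075 = 15.9094
coverage/day = strips * swath = 15.9094 * 310.8016 = 4944.6689 km
revisit = 40075 / 4944.6689 = 8.1047 days

8.1047 days
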